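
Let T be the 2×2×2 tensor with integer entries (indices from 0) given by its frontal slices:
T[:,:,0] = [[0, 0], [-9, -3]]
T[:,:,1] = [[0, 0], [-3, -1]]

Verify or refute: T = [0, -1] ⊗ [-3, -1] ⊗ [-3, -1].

Reconstruct entrywise from the claimed factors. For example, T[0,1,0] = 0 and Σₗ aₗ[0]bₗ[1]cₗ[0] = (0)·(-1)·(-3) = 0; checking all 8 entries, every one matches. The claim holds.

Yes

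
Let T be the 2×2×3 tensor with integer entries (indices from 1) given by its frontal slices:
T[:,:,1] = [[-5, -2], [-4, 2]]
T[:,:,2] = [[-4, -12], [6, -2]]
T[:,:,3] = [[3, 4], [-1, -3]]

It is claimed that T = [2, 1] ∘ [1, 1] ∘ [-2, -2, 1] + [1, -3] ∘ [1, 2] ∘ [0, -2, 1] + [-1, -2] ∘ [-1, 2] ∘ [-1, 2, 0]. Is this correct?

No

Reconstruct entry (2,1,2) from the claimed factors: Σₗ aₗ[2]bₗ[1]cₗ[2] = (1)·(1)·(-2) + (-3)·(1)·(-2) + (-2)·(-1)·(2) = 8, but T[2,1,2] = 6. The claim is false.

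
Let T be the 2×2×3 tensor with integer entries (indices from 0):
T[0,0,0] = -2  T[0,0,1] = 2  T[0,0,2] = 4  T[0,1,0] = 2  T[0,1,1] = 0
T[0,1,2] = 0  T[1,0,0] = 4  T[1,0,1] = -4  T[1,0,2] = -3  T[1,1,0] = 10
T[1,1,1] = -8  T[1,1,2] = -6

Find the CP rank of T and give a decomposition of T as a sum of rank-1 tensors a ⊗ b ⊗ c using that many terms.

rank(T) = 3

Lower bound: in the mode-3 unfolding of T (rows indexed by k, columns by (i,j)) the 3×3 minor on rows k ∈ {0, 1, 2}, columns (i,j) ∈ {(0,0), (0,1), (1,0)} is det [[-2, 2, 4], [2, 0, -4], [4, 0, -3]] = -20 ≠ 0, so that unfolding has rank ≥ 3 and hence rank(T) ≥ 3 (CP rank is at least every unfolding rank, though it can be larger).
Upper bound: T is a sum of 3 rank-1 terms, T = [0, 1] ⊗ [1, 2] ⊗ [2, -2, 1] + [1, -1] ⊗ [1, 1] ⊗ [-2, 2, 4] + [1, 1] ⊗ [0, 1] ⊗ [4, -2, -4] (written with every a and b primitive with positive leading entry and the scale carried by c; CP decompositions are not unique, and this one is verified by expanding entrywise), so rank(T) ≤ 3.
These bounds meet, so rank(T) = 3.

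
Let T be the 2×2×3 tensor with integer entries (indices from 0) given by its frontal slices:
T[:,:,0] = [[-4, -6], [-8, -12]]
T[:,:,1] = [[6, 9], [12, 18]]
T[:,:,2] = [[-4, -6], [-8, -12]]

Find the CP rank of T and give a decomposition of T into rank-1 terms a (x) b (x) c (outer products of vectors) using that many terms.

Lower bound: T ≠ 0 (e.g. T[0,0,0] = -4), so rank(T) ≥ 1.
Upper bound: if T = a (x) b (x) c then every fibre of T is a multiple of the corresponding factor, so read the factors off the fibres through the nonzero entry T[0,0,0] = -4.
The mode-1 fibre T[:,0,0] = [-4, -8] gives a = [1, 2] (primitive direction); the mode-2 fibre T[0,:,0] = [-4, -6] gives b = [2, 3]; then c[k] = T[0,0,k] / (a[0]·b[0]) = [-4, 6, -4] / 2 = [-2, 3, -2].
Expanding [1, 2] (x) [2, 3] (x) [-2, 3, -2] reproduces all 12 entries of T, so T = [1, 2] (x) [2, 3] (x) [-2, 3, -2] and rank(T) ≤ 1.
These bounds meet, so rank(T) = 1.
Check entry T[0,0,2] = -4: (1)·(2)·(-2) = -4.

rank(T) = 1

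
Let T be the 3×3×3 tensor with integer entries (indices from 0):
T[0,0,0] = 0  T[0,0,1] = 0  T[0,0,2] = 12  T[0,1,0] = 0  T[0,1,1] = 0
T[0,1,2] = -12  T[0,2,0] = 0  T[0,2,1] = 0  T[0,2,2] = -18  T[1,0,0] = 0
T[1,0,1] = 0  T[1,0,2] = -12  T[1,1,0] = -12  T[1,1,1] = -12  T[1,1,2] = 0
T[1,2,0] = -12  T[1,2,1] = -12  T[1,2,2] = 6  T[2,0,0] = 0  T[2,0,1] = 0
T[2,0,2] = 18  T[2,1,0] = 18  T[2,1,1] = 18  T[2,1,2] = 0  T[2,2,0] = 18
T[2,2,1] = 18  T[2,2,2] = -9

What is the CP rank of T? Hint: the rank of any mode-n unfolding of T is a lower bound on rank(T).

2

Lower bound: the mode-2 unfolding of T (rows indexed by j, columns by (i,k) = (0,0), (0,1), (0,2), (1,0), (1,1), (1,2), (2,0), (2,1), (2,2)) is [[0, 0, 12, 0, 0, -12, 0, 0, 18], [0, 0, -12, -12, -12, 0, 18, 18, 0], [0, 0, -18, -12, -12, 6, 18, 18, -9]].
There the 2×2 minor on rows j ∈ {0, 1}, columns (i,k) ∈ {(0,2), (1,0)} is det [[12, 0], [-12, -12]] = -144 ≠ 0, so this unfolding has rank ≥ 2; CP rank is at least every unfolding rank, so rank(T) ≥ 2. (Unfolding ranks only ever bound the CP rank from below — rank(T) can be strictly larger than all of them — so the matching upper bound has to come from an explicit 2-term decomposition.)
Upper bound — finding two terms. Write S_k = T[:,:,k] for the frontal slices: S₀ = [[0, 0, 0], [0, -12, -12], [0, 18, 18]], S₁ = [[0, 0, 0], [0, -12, -12], [0, 18, 18]], S₂ = [[12, -12, -18], [-12, 0, 6], [18, 0, -9]].
If T = a₁ ⊗ b₁ ⊗ c₁ + a₂ ⊗ b₂ ⊗ c₂ then each S_k = c₁[k]·a₁b₁ᵀ + c₂[k]·a₂b₂ᵀ. S₀ and S₂ are linearly independent, so a₁b₁ᵀ and a₂b₂ᵀ must span the same plane of matrices: they are the rank-1 matrices of the form x·S₀ + y·S₂.
The 2×2 minor of x·S₀ + y·S₂ on rows {0,1}, columns {0,1} is −144·xy − 144·y² = (-144)·(y)(x + y), vanishing at (x:y) = (1:0) and (1:-1).
M₁ = S₀ = [[0, 0, 0], [0, -12, -12], [0, 18, 18]] = (-6)·(0, 2, -3)(0, 1, 1)ᵀ and M₂ = S₀ − S₂ = [[-12, 12, 18], [12, -12, -18], [-18, 18, 27]] = (-3)·(2, -2, 3)(2, -2, -3)ᵀ, so take a₁ = (0, 2, -3), b₁ = (0, 1, 1), a₂ = (2, -2, 3), b₂ = (2, -2, -3).
Each slice is an integer combination of E₁ = a₁b₁ᵀ and E₂ = a₂b₂ᵀ: S₀ = −6·E₁, S₁ = −6·E₁, S₂ = −6·E₁ + 3·E₂; reading off coefficients, c₁ = (-6, -6, -6) and c₂ = (0, 0, 3).
Hence T = (0, 2, -3) ⊗ (0, 1, 1) ⊗ (-6, -6, -6) + (2, -2, 3) ⊗ (2, -2, -3) ⊗ (0, 0, 3), so rank(T) ≤ 2.
These bounds meet, so rank(T) = 2.
Check entry T[2,0,0] = 0: (-3)·(0)·(-6) + (3)·(2)·(0) = 0.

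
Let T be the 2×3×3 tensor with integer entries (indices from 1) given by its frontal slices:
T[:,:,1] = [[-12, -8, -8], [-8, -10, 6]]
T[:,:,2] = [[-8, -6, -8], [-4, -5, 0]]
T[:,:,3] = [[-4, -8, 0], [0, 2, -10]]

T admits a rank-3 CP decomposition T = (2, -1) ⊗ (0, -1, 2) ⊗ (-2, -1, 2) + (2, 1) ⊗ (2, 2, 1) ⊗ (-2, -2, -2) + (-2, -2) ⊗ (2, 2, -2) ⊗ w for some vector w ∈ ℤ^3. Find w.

w = (1, 0, -1)

Subtract the known terms from T to get the rank-1 residual R = (-2, -2) ⊗ (2, 2, -2) ⊗ w, so R[i,j,k] = a[i]·b[j]·w[k]. Pick indices with nonzero a[1]·b[1] = (-2)·(2) = -4. Only the fibre through (1,1,·) is needed: R[1,1,:] = T[1,1,:] − Σₗ aₗ[1]bₗ[1]cₗ = [-12, -8, -4] − (2)·(0)·(-2, -1, 2) − (2)·(2)·(-2, -2, -2) = [-4, 0, 4]. Then w[k] = R[1,1,k] / -4 for each k, giving w = [-4, 0, 4] / -4 = (1, 0, -1).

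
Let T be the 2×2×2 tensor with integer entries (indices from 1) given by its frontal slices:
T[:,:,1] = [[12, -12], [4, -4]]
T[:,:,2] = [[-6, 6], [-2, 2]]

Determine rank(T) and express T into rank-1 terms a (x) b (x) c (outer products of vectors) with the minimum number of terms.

rank(T) = 1

Lower bound: T ≠ 0 (e.g. T[1,1,1] = 12), so rank(T) ≥ 1.
Upper bound: if T = a (x) b (x) c then every fibre of T is a multiple of the corresponding factor, so read the factors off the fibres through the nonzero entry T[1,1,1] = 12.
The mode-1 fibre T[:,1,1] = [12, 4] gives a = [3, 1] (primitive direction); the mode-2 fibre T[1,:,1] = [12, -12] gives b = [1, -1]; then c[k] = T[1,1,k] / (a[1]·b[1]) = [12, -6] / 3 = [4, -2].
Expanding [3, 1] (x) [1, -1] (x) [4, -2] reproduces all 8 entries of T, so T = [3, 1] (x) [1, -1] (x) [4, -2] and rank(T) ≤ 1.
These bounds meet, so rank(T) = 1.
Check entry T[2,1,1] = 4: (1)·(1)·(4) = 4.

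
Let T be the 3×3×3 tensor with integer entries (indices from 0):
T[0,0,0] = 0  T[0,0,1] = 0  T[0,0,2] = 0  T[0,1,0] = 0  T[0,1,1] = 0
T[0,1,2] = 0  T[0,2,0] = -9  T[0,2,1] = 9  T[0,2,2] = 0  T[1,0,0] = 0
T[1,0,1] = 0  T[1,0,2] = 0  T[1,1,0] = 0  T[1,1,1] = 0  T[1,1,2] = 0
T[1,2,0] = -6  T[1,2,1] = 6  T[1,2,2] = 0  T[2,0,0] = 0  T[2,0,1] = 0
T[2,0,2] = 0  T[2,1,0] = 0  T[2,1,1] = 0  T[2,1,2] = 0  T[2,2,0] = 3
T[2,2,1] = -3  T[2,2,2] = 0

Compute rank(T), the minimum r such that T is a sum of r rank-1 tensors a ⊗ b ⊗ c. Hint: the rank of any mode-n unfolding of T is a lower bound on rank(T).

Lower bound: T ≠ 0 (e.g. T[0,2,0] = -9), so rank(T) ≥ 1.
Upper bound: if T = a ⊗ b ⊗ c then every fibre of T is a multiple of the corresponding factor, so read the factors off the fibres through the nonzero entry T[0,2,0] = -9.
The mode-1 fibre T[:,2,0] = [-9, -6, 3] gives a = [3, 2, -1] (primitive direction); the mode-2 fibre T[0,:,0] = [0, 0, -9] gives b = [0, 0, 1]; then c[k] = T[0,2,k] / (a[0]·b[2]) = [-9, 9, 0] / 3 = [-3, 3, 0].
Expanding [3, 2, -1] ⊗ [0, 0, 1] ⊗ [-3, 3, 0] reproduces all 27 entries of T, so T = [3, 2, -1] ⊗ [0, 0, 1] ⊗ [-3, 3, 0] and rank(T) ≤ 1.
These bounds meet, so rank(T) = 1.
Check entry T[2,1,0] = 0: (-1)·(0)·(-3) = 0.

1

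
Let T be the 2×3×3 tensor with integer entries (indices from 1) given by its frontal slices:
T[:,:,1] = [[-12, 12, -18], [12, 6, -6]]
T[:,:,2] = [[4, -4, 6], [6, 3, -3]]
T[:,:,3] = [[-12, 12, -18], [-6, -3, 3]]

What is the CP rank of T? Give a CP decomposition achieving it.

rank(T) = 2

Lower bound: in the mode-3 unfolding of T (rows indexed by k, columns by (i,j)) the 2×2 minor on rows k ∈ {1, 2}, columns (i,j) ∈ {(1,1), (2,1)} is det [[-12, 12], [4, 6]] = -120 ≠ 0, so that unfolding has rank ≥ 2 and hence rank(T) ≥ 2 (CP rank is at least every unfolding rank, though it can be larger).
Upper bound: with S_k = T[:,:,k], the two rank-1 terms a₁b₁ᵀ, a₂b₂ᵀ are the rank-1 members of the pencil x·S₁ + y·S₂.
The 2×2 minor of x·S₁ + y·S₂ on rows {1,2}, columns {1,2} is −216·x² − 36·xy + 36·y² = (-36)·(3·x − y)(2·x + y), vanishing at (x:y) = (1:3) and (1:-2).
M₁ = S₁ + 3·S₂ = [[0, 0, 0], [30, 15, -15]] = 15·[0, 1][2, 1, -1]ᵀ and M₂ = S₁ − 2·S₂ = [[-20, 20, -30], [0, 0, 0]] = (-10)·[1, 0][2, -2, 3]ᵀ, so take a₁ = [0, 1], b₁ = [2, 1, -1], a₂ = [1, 0], b₂ = [2, -2, 3].
Each slice is an integer combination of E₁ = a₁b₁ᵀ and E₂ = a₂b₂ᵀ: S₁ = 6·E₁ − 6·E₂, S₂ = 3·E₁ + 2·E₂, S₃ = −3·E₁ − 6·E₂; reading off coefficients, c₁ = [6, 3, -3] and c₂ = [-6, 2, -6].
Hence T = [0, 1] ⊗ [2, 1, -1] ⊗ [6, 3, -3] + [1, 0] ⊗ [2, -2, 3] ⊗ [-6, 2, -6], so rank(T) ≤ 2.
These bounds meet, so rank(T) = 2.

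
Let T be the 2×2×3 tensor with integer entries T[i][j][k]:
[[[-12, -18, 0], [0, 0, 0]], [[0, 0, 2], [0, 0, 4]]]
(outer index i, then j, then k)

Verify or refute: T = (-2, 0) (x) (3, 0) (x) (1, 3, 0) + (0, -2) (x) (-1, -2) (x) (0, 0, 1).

No

Reconstruct entry (0,0,0) from the claimed factors: Σₗ aₗ[0]bₗ[0]cₗ[0] = (-2)·(3)·(1) + (0)·(-1)·(0) = -6, but T[0,0,0] = -12. The claim is false.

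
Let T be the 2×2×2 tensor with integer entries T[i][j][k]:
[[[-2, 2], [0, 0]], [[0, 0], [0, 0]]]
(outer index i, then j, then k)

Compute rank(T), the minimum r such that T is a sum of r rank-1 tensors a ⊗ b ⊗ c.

1

Lower bound: T ≠ 0 (e.g. T[0,0,0] = -2), so rank(T) ≥ 1.
Upper bound: the mode-1 fibre T[:,0,0] = [-2, 0] gives a = [1, 0] (primitive direction); the mode-2 fibre T[0,:,0] = [-2, 0] gives b = [1, 0]; then c[k] = T[0,0,k] / (a[0]·b[0]) = [-2, 2] / 1 = [-2, 2].
Expanding [1, 0] ⊗ [1, 0] ⊗ [-2, 2] reproduces all 8 entries of T, so T = [1, 0] ⊗ [1, 0] ⊗ [-2, 2] and rank(T) ≤ 1.
These bounds meet, so rank(T) = 1.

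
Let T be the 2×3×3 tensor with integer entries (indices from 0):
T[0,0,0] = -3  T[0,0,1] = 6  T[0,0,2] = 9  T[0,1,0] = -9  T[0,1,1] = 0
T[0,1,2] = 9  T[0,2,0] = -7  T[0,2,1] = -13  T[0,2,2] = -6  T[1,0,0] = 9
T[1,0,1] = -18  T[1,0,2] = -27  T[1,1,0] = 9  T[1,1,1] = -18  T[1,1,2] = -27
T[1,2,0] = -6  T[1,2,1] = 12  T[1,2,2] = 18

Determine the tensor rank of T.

2

Lower bound: the mode-3 unfolding of T (rows indexed by k, columns by (i,j) = (0,0), (0,1), (0,2), (1,0), (1,1), (1,2)) is [[-3, -9, -7, 9, 9, -6], [6, 0, -13, -18, -18, 12], [9, 9, -6, -27, -27, 18]].
There the 2×2 minor on rows k ∈ {0, 1}, columns (i,j) ∈ {(0,0), (0,1)} is det [[-3, -9], [6, 0]] = 54 ≠ 0, so this unfolding has rank ≥ 2; CP rank is at least every unfolding rank, so rank(T) ≥ 2. (This is only a lower bound: in general the CP rank may exceed every unfolding rank, so we still need to exhibit 2 rank-1 terms summing to T.)
Upper bound — finding two terms. Write S_k = T[:,:,k] for the frontal slices: S₀ = [[-3, -9, -7], [9, 9, -6]], S₁ = [[6, 0, -13], [-18, -18, 12]], S₂ = [[9, 9, -6], [-27, -27, 18]].
If T = a₁ ⊗ b₁ ⊗ c₁ + a₂ ⊗ b₂ ⊗ c₂ then each S_k = c₁[k]·a₁b₁ᵀ + c₂[k]·a₂b₂ᵀ. S₀ and S₁ are linearly independent, so a₁b₁ᵀ and a₂b₂ᵀ must span the same plane of matrices: they are the rank-1 matrices of the form x·S₀ + y·S₁.
The 2×2 minor of x·S₀ + y·S₁ on rows {0,1}, columns {0,1} is 54·x² − 54·xy − 108·y² = 54·(x − 2·y)(x + y), vanishing at (x:y) = (2:1) and (1:-1).
M₁ = 2·S₀ + S₁ = [[0, -18, -27], [0, 0, 0]] = (-9)·[1, 0][0, 2, 3]ᵀ and M₂ = S₀ − S₁ = [[-9, -9, 6], [27, 27, -18]] = (-3)·[1, -3][3, 3, -2]ᵀ, so take a₁ = [1, 0], b₁ = [0, 2, 3], a₂ = [1, -3], b₂ = [3, 3, -2].
Each slice is an integer combination of E₁ = a₁b₁ᵀ and E₂ = a₂b₂ᵀ: S₀ = −3·E₁ − E₂, S₁ = −3·E₁ + 2·E₂, S₂ = 3·E₂; reading off coefficients, c₁ = [-3, -3, 0] and c₂ = [-1, 2, 3].
Hence T = [1, 0] ⊗ [0, 2, 3] ⊗ [-3, -3, 0] + [1, -3] ⊗ [3, 3, -2] ⊗ [-1, 2, 3], so rank(T) ≤ 2.
These bounds meet, so rank(T) = 2.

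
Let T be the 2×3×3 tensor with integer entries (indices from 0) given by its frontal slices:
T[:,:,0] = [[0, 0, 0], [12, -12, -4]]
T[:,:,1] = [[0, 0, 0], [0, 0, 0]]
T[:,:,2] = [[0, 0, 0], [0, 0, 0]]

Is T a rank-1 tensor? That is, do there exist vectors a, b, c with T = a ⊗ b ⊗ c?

If T = a ⊗ b ⊗ c then every fibre of T is a multiple of the corresponding factor, so read the factors off the fibres through the nonzero entry T[1,0,0] = 12.
The mode-1 fibre T[:,0,0] = [0, 12] gives a = [0, 1] (primitive direction); the mode-2 fibre T[1,:,0] = [12, -12, -4] gives b = [3, -3, -1]; then c[k] = T[1,0,k] / (a[1]·b[0]) = [12, 0, 0] / 3 = [4, 0, 0].
Expanding [0, 1] ⊗ [3, -3, -1] ⊗ [4, 0, 0] reproduces all 18 entries of T, so T = [0, 1] ⊗ [3, -3, -1] ⊗ [4, 0, 0] and rank(T) ≤ 1.
Equivalently every frontal slice T[:,:,k] is c[k] times the rank-1 matrix [0, 1] ⊗ [3, -3, -1]. So T has rank 1 (it is nonzero).

Yes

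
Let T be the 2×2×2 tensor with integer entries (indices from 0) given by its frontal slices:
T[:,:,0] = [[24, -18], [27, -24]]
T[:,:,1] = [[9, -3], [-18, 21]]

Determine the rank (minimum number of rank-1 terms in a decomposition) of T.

Lower bound: the mode-3 unfolding of T (rows indexed by k, columns by (i,j) = (0,0), (0,1), (1,0), (1,1)) is [[24, -18, 27, -24], [9, -3, -18, 21]].
There the 2×2 minor on rows k ∈ {0, 1}, columns (i,j) ∈ {(0,0), (0,1)} is det [[24, -18], [9, -3]] = 90 ≠ 0, so this unfolding has rank ≥ 2; CP rank is at least every unfolding rank, so rank(T) ≥ 2. (Unfolding ranks only ever bound the CP rank from below — rank(T) can be strictly larger than all of them — so the matching upper bound has to come from an explicit 2-term decomposition.)
Upper bound — finding two terms. Write S_k = T[:,:,k] for the frontal slices: S₀ = [[24, -18], [27, -24]], S₁ = [[9, -3], [-18, 21]].
If T = a₁ ⊗ b₁ ⊗ c₁ + a₂ ⊗ b₂ ⊗ c₂ then each S_k = c₁[k]·a₁b₁ᵀ + c₂[k]·a₂b₂ᵀ. S₀ and S₁ are linearly independent, so a₁b₁ᵀ and a₂b₂ᵀ must span the same plane of matrices: they are the rank-1 matrices of the form x·S₀ + y·S₁.
det(x·S₀ + y·S₁) is −90·x² + 45·xy + 135·y² = (-45)·(2·x − 3·y)(x + y), vanishing at (x:y) = (3:2) and (1:-1).
M₁ = 3·S₀ + 2·S₁ = [[90, -60], [45, -30]] = 15·[2, 1][3, -2]ᵀ and M₂ = S₀ − S₁ = [[15, -15], [45, -45]] = 15·[1, 3][1, -1]ᵀ, so take a₁ = [2, 1], b₁ = [3, -2], a₂ = [1, 3], b₂ = [1, -1].
Each slice is an integer combination of E₁ = a₁b₁ᵀ and E₂ = a₂b₂ᵀ: S₀ = 3·E₁ + 6·E₂, S₁ = 3·E₁ − 9·E₂; reading off coefficients, c₁ = [3, 3] and c₂ = [6, -9].
Hence T = [2, 1] ⊗ [3, -2] ⊗ [3, 3] + [1, 3] ⊗ [1, -1] ⊗ [6, -9], so rank(T) ≤ 2.
These bounds meet, so rank(T) = 2.

2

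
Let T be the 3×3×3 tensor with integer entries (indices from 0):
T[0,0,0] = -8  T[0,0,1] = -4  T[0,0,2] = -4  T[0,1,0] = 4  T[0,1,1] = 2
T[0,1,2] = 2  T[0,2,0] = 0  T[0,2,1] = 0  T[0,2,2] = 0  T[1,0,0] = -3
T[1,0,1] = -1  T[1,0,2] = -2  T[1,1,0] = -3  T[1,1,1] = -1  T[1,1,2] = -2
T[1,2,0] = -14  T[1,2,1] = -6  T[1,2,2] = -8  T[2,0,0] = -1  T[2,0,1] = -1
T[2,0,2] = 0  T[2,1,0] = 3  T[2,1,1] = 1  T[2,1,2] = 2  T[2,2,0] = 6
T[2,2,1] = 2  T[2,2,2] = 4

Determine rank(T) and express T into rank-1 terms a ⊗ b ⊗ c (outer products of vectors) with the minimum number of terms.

Lower bound: the mode-2 unfolding of T (rows indexed by j, columns by (i,k) = (0,0), (0,1), (0,2), (1,0), (1,1), (1,2), (2,0), (2,1), (2,2)) is [[-8, -4, -4, -3, -1, -2, -1, -1, 0], [4, 2, 2, -3, -1, -2, 3, 1, 2], [0, 0, 0, -14, -6, -8, 6, 2, 4]].
There the 3×3 minor on rows j ∈ {0, 1, 2}, columns (i,k) ∈ {(0,0), (1,0), (1,1)} is det [[-8, -3, -1], [4, -3, -1], [0, -14, -6]] = -48 ≠ 0, so this unfolding has rank ≥ 3; CP rank is at least every unfolding rank, so rank(T) ≥ 3. (Unfolding ranks only ever bound the CP rank from below — rank(T) can be strictly larger than all of them — so the matching upper bound has to come from an explicit 3-term decomposition.)
Upper bound: T is a sum of 3 rank-1 terms, T = [0, 1, -1] ⊗ [1, 1, 2] ⊗ [-1, 0, -1] + [1, 1, 0] ⊗ [1, 0, 2] ⊗ [-4, -2, -2] + [2, -1, 1] ⊗ [1, -1, -2] ⊗ [-2, -1, -1] (one valid choice — decompositions are not unique — normalised so each a, b is primitive with positive first nonzero entry; check it by expanding all entries), so rank(T) ≤ 3.
These bounds meet, so rank(T) = 3.
Check entry T[1,1,2] = -2: (1)·(1)·(-1) + (1)·(0)·(-2) + (-1)·(-1)·(-1) = -2.

rank(T) = 3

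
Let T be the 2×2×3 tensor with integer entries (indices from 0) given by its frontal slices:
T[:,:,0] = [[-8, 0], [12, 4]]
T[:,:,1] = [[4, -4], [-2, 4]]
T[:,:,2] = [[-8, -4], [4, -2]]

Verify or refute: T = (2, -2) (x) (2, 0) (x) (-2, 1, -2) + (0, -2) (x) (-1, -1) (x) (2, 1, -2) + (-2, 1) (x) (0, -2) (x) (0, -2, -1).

No

Reconstruct entry (0,1,1) from the claimed factors: Σₗ aₗ[0]bₗ[1]cₗ[1] = (2)·(0)·(1) + (0)·(-1)·(1) + (-2)·(-2)·(-2) = -8, but T[0,1,1] = -4. The claim is false.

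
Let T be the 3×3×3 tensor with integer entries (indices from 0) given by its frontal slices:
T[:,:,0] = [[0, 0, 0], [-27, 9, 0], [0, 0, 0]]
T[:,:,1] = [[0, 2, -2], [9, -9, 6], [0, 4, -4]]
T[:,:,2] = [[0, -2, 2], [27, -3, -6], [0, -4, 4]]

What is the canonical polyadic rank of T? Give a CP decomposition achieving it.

rank(T) = 2

Lower bound: the mode-1 unfolding of T (rows indexed by i, columns by (j,k) = (0,0), (0,1), (0,2), (1,0), (1,1), (1,2), (2,0), (2,1), (2,2)) is [[0, 0, 0, 0, 2, -2, 0, -2, 2], [-27, 9, 27, 9, -9, -3, 0, 6, -6], [0, 0, 0, 0, 4, -4, 0, -4, 4]].
There the 2×2 minor on rows i ∈ {0, 1}, columns (j,k) ∈ {(0,0), (1,1)} is det [[0, 2], [-27, -9]] = 54 ≠ 0, so this unfolding has rank ≥ 2; CP rank is at least every unfolding rank, so rank(T) ≥ 2. (Unfolding ranks only ever bound the CP rank from below — rank(T) can be strictly larger than all of them — so the matching upper bound has to come from an explicit 2-term decomposition.)
Upper bound — finding two terms. Write S_k = T[:,:,k] for the frontal slices: S₀ = [[0, 0, 0], [-27, 9, 0], [0, 0, 0]], S₁ = [[0, 2, -2], [9, -9, 6], [0, 4, -4]], S₂ = [[0, -2, 2], [27, -3, -6], [0, -4, 4]].
If T = a₁ (x) b₁ (x) c₁ + a₂ (x) b₂ (x) c₂ then each S_k = c₁[k]·a₁b₁ᵀ + c₂[k]·a₂b₂ᵀ. S₀ and S₁ are linearly independent, so a₁b₁ᵀ and a₂b₂ᵀ must span the same plane of matrices: they are the rank-1 matrices of the form x·S₀ + y·S₁.
The 2×2 minor of x·S₀ + y·S₁ on rows {0,1}, columns {0,1} is 54·xy − 18·y² = 18·(3·x − y)(y), vanishing at (x:y) = (1:3) and (1:0).
M₁ = S₀ + 3·S₁ = [[0, 6, -6], [0, -18, 18], [0, 12, -12]] = 6·[1, -3, 2][0, 1, -1]ᵀ and M₂ = S₀ = [[0, 0, 0], [-27, 9, 0], [0, 0, 0]] = (-9)·[0, 1, 0][3, -1, 0]ᵀ, so take a₁ = [1, -3, 2], b₁ = [0, 1, -1], a₂ = [0, 1, 0], b₂ = [3, -1, 0].
Each slice is an integer combination of E₁ = a₁b₁ᵀ and E₂ = a₂b₂ᵀ: S₀ = −9·E₂, S₁ = 2·E₁ + 3·E₂, S₂ = −2·E₁ + 9·E₂; reading off coefficients, c₁ = [0, 2, -2] and c₂ = [-9, 3, 9].
Hence T = [1, -3, 2] (x) [0, 1, -1] (x) [0, 2, -2] + [0, 1, 0] (x) [3, -1, 0] (x) [-9, 3, 9], so rank(T) ≤ 2.
These bounds meet, so rank(T) = 2.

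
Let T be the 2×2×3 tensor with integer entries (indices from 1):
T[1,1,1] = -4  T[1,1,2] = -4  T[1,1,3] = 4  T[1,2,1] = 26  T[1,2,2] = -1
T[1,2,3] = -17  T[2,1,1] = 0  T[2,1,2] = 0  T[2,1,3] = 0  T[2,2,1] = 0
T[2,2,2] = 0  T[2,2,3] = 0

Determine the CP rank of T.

2

Lower bound: the mode-2 unfolding of T (rows indexed by j, columns by (i,k) = (1,1), (1,2), (1,3), (2,1), (2,2), (2,3)) is [[-4, -4, 4, 0, 0, 0], [26, -1, -17, 0, 0, 0]].
There the 2×2 minor on rows j ∈ {1, 2}, columns (i,k) ∈ {(1,1), (1,2)} is det [[-4, -4], [26, -1]] = 108 ≠ 0, so this unfolding has rank ≥ 2; CP rank is at least every unfolding rank, so rank(T) ≥ 2. (This is only a lower bound: in general the CP rank may exceed every unfolding rank, so we still need to exhibit 2 rank-1 terms summing to T.)
Upper bound — finding two terms. Every mode-1 slice of T is a multiple of one matrix: T[i,:,:] = a[i]·M with a = [1, 0] and M = [[-4, -4, 4], [26, -1, -17]] (rows indexed by j, columns by k). So it suffices to write M as a sum of two rank-1 matrices.
Splitting M by its rows (j = 1, 2), M = [1, 0][-4, -4, 4]ᵀ + [0, 1][26, -1, -17]ᵀ.
Hence T = [1, 0] ⊗ [1, 0] ⊗ [-4, -4, 4] + [1, 0] ⊗ [0, 1] ⊗ [26, -1, -17], so rank(T) ≤ 2.
These bounds meet, so rank(T) = 2.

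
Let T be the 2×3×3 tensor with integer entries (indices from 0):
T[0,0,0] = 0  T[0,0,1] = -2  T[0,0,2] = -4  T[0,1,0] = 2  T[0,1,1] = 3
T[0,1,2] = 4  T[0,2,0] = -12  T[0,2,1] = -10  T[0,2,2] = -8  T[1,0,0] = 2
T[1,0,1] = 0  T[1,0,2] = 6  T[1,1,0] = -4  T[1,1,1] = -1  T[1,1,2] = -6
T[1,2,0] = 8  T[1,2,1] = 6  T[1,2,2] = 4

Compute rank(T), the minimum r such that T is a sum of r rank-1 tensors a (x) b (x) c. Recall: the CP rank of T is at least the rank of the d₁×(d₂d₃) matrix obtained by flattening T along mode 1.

Lower bound: in the mode-3 unfolding of T (rows indexed by k, columns by (i,j)) the 3×3 minor on rows k ∈ {0, 1, 2}, columns (i,j) ∈ {(0,0), (0,1), (1,0)} is det [[0, 2, 2], [-2, 3, 0], [-4, 4, 6]] = 32 ≠ 0, so that unfolding has rank ≥ 3 and hence rank(T) ≥ 3 (CP rank is at least every unfolding rank, though it can be larger).
Upper bound: T is a sum of 3 rank-1 terms, T = [0, 1] (x) [1, -1, 0] (x) [4, 0, 4] + [1, -1] (x) [2, -1, -2] (x) [2, 1, 0] + [2, -1] (x) [1, -1, 2] (x) [-2, -2, -2] (written with every a and b primitive with positive leading entry and the scale carried by c; CP decompositions are not unique, and this one is verified by expanding entrywise), so rank(T) ≤ 3.
These bounds meet, so rank(T) = 3.

3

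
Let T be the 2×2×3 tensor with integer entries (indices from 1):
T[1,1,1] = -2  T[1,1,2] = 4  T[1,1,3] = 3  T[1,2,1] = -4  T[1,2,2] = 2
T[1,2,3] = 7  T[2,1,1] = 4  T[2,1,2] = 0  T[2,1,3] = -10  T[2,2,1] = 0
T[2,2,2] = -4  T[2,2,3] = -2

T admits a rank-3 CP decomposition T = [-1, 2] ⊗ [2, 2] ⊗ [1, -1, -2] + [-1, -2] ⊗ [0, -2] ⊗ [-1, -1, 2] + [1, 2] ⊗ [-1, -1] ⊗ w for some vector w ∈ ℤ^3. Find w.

Subtract the known terms from T to get the rank-1 residual R = [1, 2] ⊗ [-1, -1] ⊗ w, so R[i,j,k] = a[i]·b[j]·w[k]. Pick indices with nonzero a[1]·b[1] = (1)·(-1) = -1. Only the fibre through (1,1,·) is needed: R[1,1,:] = T[1,1,:] − Σₗ aₗ[1]bₗ[1]cₗ = [-2, 4, 3] − (-1)·(2)·[1, -1, -2] − (-1)·(0)·[-1, -1, 2] = [0, 2, -1]. Then w[k] = R[1,1,k] / -1 for each k, giving w = [0, 2, -1] / -1 = [0, -2, 1].

w = [0, -2, 1]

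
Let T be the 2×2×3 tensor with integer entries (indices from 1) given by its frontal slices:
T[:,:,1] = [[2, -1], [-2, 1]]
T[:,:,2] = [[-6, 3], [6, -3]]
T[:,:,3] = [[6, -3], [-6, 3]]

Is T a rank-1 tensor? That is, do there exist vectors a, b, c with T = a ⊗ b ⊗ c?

If T = a ⊗ b ⊗ c then every fibre of T is a multiple of the corresponding factor, so read the factors off the fibres through the nonzero entry T[1,1,1] = 2.
The mode-1 fibre T[:,1,1] = [2, -2] gives a = [1, -1] (primitive direction); the mode-2 fibre T[1,:,1] = [2, -1] gives b = [2, -1]; then c[k] = T[1,1,k] / (a[1]·b[1]) = [2, -6, 6] / 2 = [1, -3, 3].
Expanding [1, -1] ⊗ [2, -1] ⊗ [1, -3, 3] reproduces all 12 entries of T, so T = [1, -1] ⊗ [2, -1] ⊗ [1, -3, 3] and rank(T) ≤ 1.
Equivalently every frontal slice T[:,:,k] is c[k] times the rank-1 matrix [1, -1] ⊗ [2, -1]. So T has rank 1 (it is nonzero).

Yes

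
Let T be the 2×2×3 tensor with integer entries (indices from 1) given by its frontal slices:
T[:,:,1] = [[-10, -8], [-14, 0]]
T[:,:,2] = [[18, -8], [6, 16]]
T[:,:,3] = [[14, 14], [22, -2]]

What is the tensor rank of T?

2

Lower bound: in the mode-1 unfolding of T (rows indexed by i, columns by (j,k)) the 2×2 minor on rows i ∈ {1, 2}, columns (j,k) ∈ {(1,1), (1,2)} is det [[-10, 18], [-14, 6]] = 192 ≠ 0, so that unfolding has rank ≥ 2 and hence rank(T) ≥ 2 (CP rank is at least every unfolding rank, though it can be larger).
Upper bound: with S_k = T[:,:,k], the two rank-1 terms a₁b₁ᵀ, a₂b₂ᵀ are the rank-1 members of the pencil x·S₁ + y·S₂.
det(x·S₁ + y·S₂) is −112·x² − 224·xy + 336·y² = (-112)·(x + 3·y)(x − y), vanishing at (x:y) = (3:-1) and (1:1).
M₁ = 3·S₁ − S₂ = [[-48, -16], [-48, -16]] = (-16)·[1, 1][3, 1]ᵀ and M₂ = S₁ + S₂ = [[8, -16], [-8, 16]] = 8·[1, -1][1, -2]ᵀ, so take a₁ = [1, 1], b₁ = [3, 1], a₂ = [1, -1], b₂ = [1, -2].
Each slice is an integer combination of E₁ = a₁b₁ᵀ and E₂ = a₂b₂ᵀ: S₁ = −4·E₁ + 2·E₂, S₂ = 4·E₁ + 6·E₂, S₃ = 6·E₁ − 4·E₂; reading off coefficients, c₁ = [-4, 4, 6] and c₂ = [2, 6, -4].
Hence T = [1, 1] ⊗ [3, 1] ⊗ [-4, 4, 6] + [1, -1] ⊗ [1, -2] ⊗ [2, 6, -4], so rank(T) ≤ 2.
These bounds meet, so rank(T) = 2.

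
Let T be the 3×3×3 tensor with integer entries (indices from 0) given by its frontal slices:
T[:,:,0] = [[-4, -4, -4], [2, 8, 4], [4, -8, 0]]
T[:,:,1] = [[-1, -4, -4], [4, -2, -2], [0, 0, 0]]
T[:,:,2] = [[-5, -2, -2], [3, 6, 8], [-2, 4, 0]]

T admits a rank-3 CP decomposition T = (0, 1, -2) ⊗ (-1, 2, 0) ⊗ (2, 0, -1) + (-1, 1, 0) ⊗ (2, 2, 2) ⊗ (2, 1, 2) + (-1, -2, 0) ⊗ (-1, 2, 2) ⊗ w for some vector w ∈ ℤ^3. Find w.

w = (0, 1, -1)

Subtract the known terms from T to get the rank-1 residual R = (-1, -2, 0) ⊗ (-1, 2, 2) ⊗ w, so R[i,j,k] = a[i]·b[j]·w[k]. Pick indices with nonzero a[0]·b[0] = (-1)·(-1) = 1. Only the fibre through (0,0,·) is needed: R[0,0,:] = T[0,0,:] − Σₗ aₗ[0]bₗ[0]cₗ = [-4, -1, -5] − (0)·(-1)·(2, 0, -1) − (-1)·(2)·(2, 1, 2) = [0, 1, -1]. Then w[k] = R[0,0,k] / 1 for each k, giving w = [0, 1, -1] / 1 = (0, 1, -1).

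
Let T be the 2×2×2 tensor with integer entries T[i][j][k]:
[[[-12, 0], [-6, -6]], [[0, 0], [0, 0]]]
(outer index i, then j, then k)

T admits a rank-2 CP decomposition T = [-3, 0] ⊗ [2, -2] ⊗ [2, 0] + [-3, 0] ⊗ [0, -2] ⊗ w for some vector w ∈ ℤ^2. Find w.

w = [-3, -1]

Subtract the known terms from T to get the rank-1 residual R = [-3, 0] ⊗ [0, -2] ⊗ w, so R[i,j,k] = a[i]·b[j]·w[k]. Pick indices with nonzero a[0]·b[1] = (-3)·(-2) = 6. Only the fibre through (0,1,·) is needed: R[0,1,:] = T[0,1,:] − Σₗ aₗ[0]bₗ[1]cₗ = [-6, -6] − (-3)·(-2)·[2, 0] = [-18, -6]. Then w[k] = R[0,1,k] / 6 for each k, giving w = [-18, -6] / 6 = [-3, -1].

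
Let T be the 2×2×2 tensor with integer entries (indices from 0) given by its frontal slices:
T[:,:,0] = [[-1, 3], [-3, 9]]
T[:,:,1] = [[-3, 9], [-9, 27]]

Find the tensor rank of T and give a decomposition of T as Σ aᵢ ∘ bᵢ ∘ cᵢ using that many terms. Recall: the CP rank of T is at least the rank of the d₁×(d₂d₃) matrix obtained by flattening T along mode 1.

Lower bound: T ≠ 0 (e.g. T[0,0,0] = -1), so rank(T) ≥ 1.
Upper bound: if T = a ∘ b ∘ c then every fibre of T is a multiple of the corresponding factor, so read the factors off the fibres through the nonzero entry T[0,0,0] = -1.
The mode-1 fibre T[:,0,0] = [-1, -3] gives a = [1, 3] (primitive direction); the mode-2 fibre T[0,:,0] = [-1, 3] gives b = [1, -3]; then c[k] = T[0,0,k] / (a[0]·b[0]) = [-1, -3] / 1 = [-1, -3].
Expanding [1, 3] ∘ [1, -3] ∘ [-1, -3] reproduces all 8 entries of T, so T = [1, 3] ∘ [1, -3] ∘ [-1, -3] and rank(T) ≤ 1.
These bounds meet, so rank(T) = 1.
Check entry T[0,0,0] = -1: (1)·(1)·(-1) = -1.

rank(T) = 1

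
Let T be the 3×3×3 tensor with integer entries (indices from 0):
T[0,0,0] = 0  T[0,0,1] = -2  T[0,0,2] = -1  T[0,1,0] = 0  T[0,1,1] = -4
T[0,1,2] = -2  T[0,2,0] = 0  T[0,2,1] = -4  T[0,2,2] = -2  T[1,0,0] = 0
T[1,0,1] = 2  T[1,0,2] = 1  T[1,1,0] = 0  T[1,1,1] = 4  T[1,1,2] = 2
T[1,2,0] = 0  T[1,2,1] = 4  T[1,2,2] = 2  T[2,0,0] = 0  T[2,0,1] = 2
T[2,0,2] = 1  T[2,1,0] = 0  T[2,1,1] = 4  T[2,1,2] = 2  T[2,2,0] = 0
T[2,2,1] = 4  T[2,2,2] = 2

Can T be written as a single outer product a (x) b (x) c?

If T = a (x) b (x) c then every fibre of T is a multiple of the corresponding factor, so read the factors off the fibres through the nonzero entry T[0,0,1] = -2.
The mode-1 fibre T[:,0,1] = [-2, 2, 2] gives a = [1, -1, -1] (primitive direction); the mode-2 fibre T[0,:,1] = [-2, -4, -4] gives b = [1, 2, 2]; then c[k] = T[0,0,k] / (a[0]·b[0]) = [0, -2, -1] / 1 = [0, -2, -1].
Expanding [1, -1, -1] (x) [1, 2, 2] (x) [0, -2, -1] reproduces all 27 entries of T, so T = [1, -1, -1] (x) [1, 2, 2] (x) [0, -2, -1] and rank(T) ≤ 1.
Equivalently every frontal slice T[:,:,k] is c[k] times the rank-1 matrix [1, -1, -1] (x) [1, 2, 2]. So T has rank 1 (it is nonzero).

Yes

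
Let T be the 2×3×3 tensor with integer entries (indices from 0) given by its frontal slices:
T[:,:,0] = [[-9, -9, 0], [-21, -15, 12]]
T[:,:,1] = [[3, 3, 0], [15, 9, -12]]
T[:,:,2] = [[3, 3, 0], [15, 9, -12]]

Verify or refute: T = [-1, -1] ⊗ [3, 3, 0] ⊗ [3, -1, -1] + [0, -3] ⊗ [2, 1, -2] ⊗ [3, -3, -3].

No

Reconstruct entry (1,0,0) from the claimed factors: Σₗ aₗ[1]bₗ[0]cₗ[0] = (-1)·(3)·(3) + (-3)·(2)·(3) = -27, but T[1,0,0] = -21. The claim is false.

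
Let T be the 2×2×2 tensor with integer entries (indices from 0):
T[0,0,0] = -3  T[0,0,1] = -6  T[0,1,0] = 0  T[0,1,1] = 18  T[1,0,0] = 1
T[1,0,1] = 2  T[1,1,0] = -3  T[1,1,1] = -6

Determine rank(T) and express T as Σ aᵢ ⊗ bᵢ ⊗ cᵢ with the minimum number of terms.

Lower bound: the mode-3 unfolding of T (rows indexed by k, columns by (i,j) = (0,0), (0,1), (1,0), (1,1)) is [[-3, 0, 1, -3], [-6, 18, 2, -6]].
There the 2×2 minor on rows k ∈ {0, 1}, columns (i,j) ∈ {(0,0), (0,1)} is det [[-3, 0], [-6, 18]] = -54 ≠ 0, so this unfolding has rank ≥ 2; CP rank is at least every unfolding rank, so rank(T) ≥ 2. (Flattening ranks never certify an upper bound on CP rank; for that we must actually write T with 2 rank-1 terms.)
Upper bound — finding two terms. Write S_k = T[:,:,k] for the frontal slices: S₀ = [[-3, 0], [1, -3]], S₁ = [[-6, 18], [2, -6]].
If T = a₁ ⊗ b₁ ⊗ c₁ + a₂ ⊗ b₂ ⊗ c₂ then each S_k = c₁[k]·a₁b₁ᵀ + c₂[k]·a₂b₂ᵀ. S₀ and S₁ are linearly independent, so a₁b₁ᵀ and a₂b₂ᵀ must span the same plane of matrices: they are the rank-1 matrices of the form x·S₀ + y·S₁.
det(x·S₀ + y·S₁) is 9·x² + 18·xy = 9·(x + 2·y)(x), vanishing at (x:y) = (2:-1) and (0:1).
M₁ = 2·S₀ − S₁ = [[0, -18], [0, 0]] = (-18)·[1, 0][0, 1]ᵀ and M₂ = S₁ = [[-6, 18], [2, -6]] = (-2)·[3, -1][1, -3]ᵀ, so take a₁ = [1, 0], b₁ = [0, 1], a₂ = [3, -1], b₂ = [1, -3].
Each slice is an integer combination of E₁ = a₁b₁ᵀ and E₂ = a₂b₂ᵀ: S₀ = −9·E₁ − E₂, S₁ = −2·E₂; reading off coefficients, c₁ = [-9, 0] and c₂ = [-1, -2].
Hence T = [1, 0] ⊗ [0, 1] ⊗ [-9, 0] + [3, -1] ⊗ [1, -3] ⊗ [-1, -2], so rank(T) ≤ 2.
These bounds meet, so rank(T) = 2.
Check entry T[0,1,0] = 0: (1)·(1)·(-9) + (3)·(-3)·(-1) = 0.

rank(T) = 2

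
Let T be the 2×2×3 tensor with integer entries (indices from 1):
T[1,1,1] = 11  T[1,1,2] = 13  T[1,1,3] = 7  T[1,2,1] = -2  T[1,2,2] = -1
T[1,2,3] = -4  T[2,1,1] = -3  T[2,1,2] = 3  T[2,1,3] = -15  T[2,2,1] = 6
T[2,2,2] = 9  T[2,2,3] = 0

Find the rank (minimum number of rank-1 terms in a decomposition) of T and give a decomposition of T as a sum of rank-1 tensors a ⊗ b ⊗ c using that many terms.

rank(T) = 2

Lower bound: in the mode-1 unfolding of T (rows indexed by i, columns by (j,k)) the 2×2 minor on rows i ∈ {1, 2}, columns (j,k) ∈ {(1,1), (1,2)} is det [[11, 13], [-3, 3]] = 72 ≠ 0, so that unfolding has rank ≥ 2 and hence rank(T) ≥ 2 (CP rank is at least every unfolding rank, though it can be larger).
Upper bound: with S_k = T[:,:,k], the two rank-1 terms a₁b₁ᵀ, a₂b₂ᵀ are the rank-1 members of the pencil x·S₁ + y·S₂.
det(x·S₁ + y·S₂) is 60·x² + 180·xy + 120·y² = 60·(x + 2·y)(x + y), vanishing at (x:y) = (2:-1) and (1:-1).
M₁ = 2·S₁ − S₂ = [[9, -3], [-9, 3]] = 3·[1, -1][3, -1]ᵀ and M₂ = S₁ − S₂ = [[-2, -1], [-6, -3]] = −[1, 3][2, 1]ᵀ, so take a₁ = [1, -1], b₁ = [3, -1], a₂ = [1, 3], b₂ = [2, 1].
Each slice is an integer combination of E₁ = a₁b₁ᵀ and E₂ = a₂b₂ᵀ: S₁ = 3·E₁ + E₂, S₂ = 3·E₁ + 2·E₂, S₃ = 3·E₁ − E₂; reading off coefficients, c₁ = [3, 3, 3] and c₂ = [1, 2, -1].
Hence T = [1, -1] ⊗ [3, -1] ⊗ [3, 3, 3] + [1, 3] ⊗ [2, 1] ⊗ [1, 2, -1], so rank(T) ≤ 2.
These bounds meet, so rank(T) = 2.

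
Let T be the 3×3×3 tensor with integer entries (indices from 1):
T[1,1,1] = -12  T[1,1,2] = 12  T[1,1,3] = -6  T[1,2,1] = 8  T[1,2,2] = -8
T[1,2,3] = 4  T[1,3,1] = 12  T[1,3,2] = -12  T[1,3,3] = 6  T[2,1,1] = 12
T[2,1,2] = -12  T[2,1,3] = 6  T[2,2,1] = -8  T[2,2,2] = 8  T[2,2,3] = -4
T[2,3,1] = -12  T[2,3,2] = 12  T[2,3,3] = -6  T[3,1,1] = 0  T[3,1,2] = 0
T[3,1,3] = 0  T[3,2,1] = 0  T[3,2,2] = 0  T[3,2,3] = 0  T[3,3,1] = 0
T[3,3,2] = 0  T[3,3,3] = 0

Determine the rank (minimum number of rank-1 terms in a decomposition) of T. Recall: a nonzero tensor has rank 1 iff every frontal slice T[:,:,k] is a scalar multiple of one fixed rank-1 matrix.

1

Lower bound: T ≠ 0 (e.g. T[1,1,1] = -12), so rank(T) ≥ 1.
Upper bound: the mode-1 fibre T[:,1,1] = [-12, 12, 0] gives a = [1, -1, 0] (primitive direction); the mode-2 fibre T[1,:,1] = [-12, 8, 12] gives b = [3, -2, -3]; then c[k] = T[1,1,k] / (a[1]·b[1]) = [-12, 12, -6] / 3 = [-4, 4, -2].
Expanding [1, -1, 0] ∘ [3, -2, -3] ∘ [-4, 4, -2] reproduces all 27 entries of T, so T = [1, -1, 0] ∘ [3, -2, -3] ∘ [-4, 4, -2] and rank(T) ≤ 1.
These bounds meet, so rank(T) = 1.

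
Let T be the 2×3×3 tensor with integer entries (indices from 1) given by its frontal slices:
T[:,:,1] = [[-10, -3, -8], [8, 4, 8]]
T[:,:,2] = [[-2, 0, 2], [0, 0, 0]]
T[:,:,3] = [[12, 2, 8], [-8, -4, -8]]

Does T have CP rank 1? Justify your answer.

No

The mode-3 unfolding of T (rows indexed by k, columns by (i,j) = (1,1), (1,2), (1,3), (2,1), (2,2), (2,3)) is [[-10, -3, -8, 8, 4, 8], [-2, 0, 2, 0, 0, 0], [12, 2, 8, -8, -4, -8]].
There the 3×3 minor on rows k ∈ {1, 2, 3}, columns (i,j) ∈ {(1,1), (1,2), (1,3)} is det [[-10, -3, -8], [-2, 0, 2], [12, 2, 8]] = -48 ≠ 0, so this unfolding has rank ≥ 3; CP rank is at least every unfolding rank, so rank(T) ≥ 3.
In particular rank(T) ≥ 3 > 1, so T is not rank-1.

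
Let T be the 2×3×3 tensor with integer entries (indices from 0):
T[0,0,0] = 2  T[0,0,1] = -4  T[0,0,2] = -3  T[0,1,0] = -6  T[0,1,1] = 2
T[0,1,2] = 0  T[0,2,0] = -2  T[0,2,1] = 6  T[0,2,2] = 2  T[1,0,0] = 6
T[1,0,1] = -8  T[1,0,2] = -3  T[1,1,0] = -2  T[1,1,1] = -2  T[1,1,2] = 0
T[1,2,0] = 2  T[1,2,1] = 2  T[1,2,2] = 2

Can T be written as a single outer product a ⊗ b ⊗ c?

The mode-3 unfolding of T (rows indexed by k, columns by (i,j) = (0,0), (0,1), (0,2), (1,0), (1,1), (1,2)) is [[2, -6, -2, 6, -2, 2], [-4, 2, 6, -8, -2, 2], [-3, 0, 2, -3, 0, 2]].
There the 3×3 minor on rows k ∈ {0, 1, 2}, columns (i,j) ∈ {(0,0), (0,1), (0,2)} is det [[2, -6, -2], [-4, 2, 6], [-3, 0, 2]] = 56 ≠ 0, so this unfolding has rank ≥ 3; CP rank is at least every unfolding rank, so rank(T) ≥ 3.
In particular rank(T) ≥ 3 > 1, so T is not rank-1.

No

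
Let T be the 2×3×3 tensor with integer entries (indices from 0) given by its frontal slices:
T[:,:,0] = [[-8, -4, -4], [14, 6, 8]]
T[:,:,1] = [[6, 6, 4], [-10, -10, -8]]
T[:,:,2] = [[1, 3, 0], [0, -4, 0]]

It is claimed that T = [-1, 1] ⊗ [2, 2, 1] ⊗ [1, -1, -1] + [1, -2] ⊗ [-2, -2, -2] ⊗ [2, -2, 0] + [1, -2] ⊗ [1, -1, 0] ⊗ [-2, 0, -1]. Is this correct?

Reconstruct entry (0,2,0) from the claimed factors: Σₗ aₗ[0]bₗ[2]cₗ[0] = (-1)·(1)·(1) + (1)·(-2)·(2) + (1)·(0)·(-2) = -5, but T[0,2,0] = -4. The claim is false.

No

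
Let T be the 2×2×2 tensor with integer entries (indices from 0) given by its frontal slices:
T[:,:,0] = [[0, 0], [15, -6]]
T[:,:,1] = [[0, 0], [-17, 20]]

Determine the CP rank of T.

Lower bound: the mode-3 unfolding of T (rows indexed by k, columns by (i,j) = (0,0), (0,1), (1,0), (1,1)) is [[0, 0, 15, -6], [0, 0, -17, 20]].
There the 2×2 minor on rows k ∈ {0, 1}, columns (i,j) ∈ {(1,0), (1,1)} is det [[15, -6], [-17, 20]] = 198 ≠ 0, so this unfolding has rank ≥ 2; CP rank is at least every unfolding rank, so rank(T) ≥ 2. (This is only a lower bound: in general the CP rank may exceed every unfolding rank, so we still need to exhibit 2 rank-1 terms summing to T.)
Upper bound — finding two terms. Every mode-1 slice of T is a multiple of one matrix: T[i,:,:] = a[i]·M with a = [0, 1] and M = [[15, -17], [-6, 20]] (rows indexed by j, columns by k). So it suffices to write M as a sum of two rank-1 matrices.
Splitting M by its rows (j = 0, 1), M = [1, 0][15, -17]ᵀ + [0, 1][-6, 20]ᵀ.
Hence T = [0, 1] ⊗ [1, 0] ⊗ [15, -17] + [0, 1] ⊗ [0, 1] ⊗ [-6, 20], so rank(T) ≤ 2.
These bounds meet, so rank(T) = 2.

2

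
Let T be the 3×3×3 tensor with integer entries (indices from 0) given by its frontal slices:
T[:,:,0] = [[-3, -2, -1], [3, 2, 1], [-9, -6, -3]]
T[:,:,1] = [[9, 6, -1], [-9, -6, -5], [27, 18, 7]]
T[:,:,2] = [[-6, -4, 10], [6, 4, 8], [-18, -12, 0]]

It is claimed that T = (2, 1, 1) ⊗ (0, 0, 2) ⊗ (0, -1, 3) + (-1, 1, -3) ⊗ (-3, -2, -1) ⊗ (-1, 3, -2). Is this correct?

Yes

Reconstruct entrywise from the claimed factors. For example, T[1,0,2] = 6 and Σₗ aₗ[1]bₗ[0]cₗ[2] = (1)·(0)·(3) + (1)·(-3)·(-2) = 6; checking all 27 entries, every one matches. The claim holds.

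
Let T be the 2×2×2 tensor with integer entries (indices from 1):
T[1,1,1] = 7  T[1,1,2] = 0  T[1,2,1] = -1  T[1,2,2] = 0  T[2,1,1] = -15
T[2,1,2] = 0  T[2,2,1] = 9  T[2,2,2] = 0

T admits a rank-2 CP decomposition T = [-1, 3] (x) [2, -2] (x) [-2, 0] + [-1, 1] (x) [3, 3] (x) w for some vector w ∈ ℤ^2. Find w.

w = [-1, 0]

Subtract the known terms from T to get the rank-1 residual R = [-1, 1] (x) [3, 3] (x) w, so R[i,j,k] = a[i]·b[j]·w[k]. Pick indices with nonzero a[1]·b[1] = (-1)·(3) = -3. Only the fibre through (1,1,·) is needed: R[1,1,:] = T[1,1,:] − Σₗ aₗ[1]bₗ[1]cₗ = [7, 0] − (-1)·(2)·[-2, 0] = [3, 0]. Then w[k] = R[1,1,k] / -3 for each k, giving w = [3, 0] / -3 = [-1, 0].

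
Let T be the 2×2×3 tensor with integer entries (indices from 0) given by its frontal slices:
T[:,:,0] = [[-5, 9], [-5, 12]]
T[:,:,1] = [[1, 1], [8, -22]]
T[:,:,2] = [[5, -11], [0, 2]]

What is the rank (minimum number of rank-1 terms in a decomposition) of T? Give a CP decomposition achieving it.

Lower bound: in the mode-1 unfolding of T (rows indexed by i, columns by (j,k)) the 2×2 minor on rows i ∈ {0, 1}, columns (j,k) ∈ {(0,0), (0,1)} is det [[-5, 1], [-5, 8]] = -35 ≠ 0, so that unfolding has rank ≥ 2 and hence rank(T) ≥ 2 (CP rank is at least every unfolding rank, though it can be larger).
Upper bound: with S_k = T[:,:,k], the two rank-1 terms a₁b₁ᵀ, a₂b₂ᵀ are the rank-1 members of the pencil x·S₀ + y·S₁.
det(x·S₀ + y·S₁) is −15·x² + 55·xy − 30·y² = (-5)·(x − 3·y)(3·x − 2·y), vanishing at (x:y) = (3:1) and (2:3).
M₁ = 3·S₀ + S₁ = [[-14, 28], [-7, 14]] = (-7)·[2, 1][1, -2]ᵀ and M₂ = 2·S₀ + 3·S₁ = [[-7, 21], [14, -42]] = (-7)·[1, -2][1, -3]ᵀ, so take a₁ = [2, 1], b₁ = [1, -2], a₂ = [1, -2], b₂ = [1, -3].
Each slice is an integer combination of E₁ = a₁b₁ᵀ and E₂ = a₂b₂ᵀ: S₀ = −3·E₁ + E₂, S₁ = 2·E₁ − 3·E₂, S₂ = 2·E₁ + E₂; reading off coefficients, c₁ = [-3, 2, 2] and c₂ = [1, -3, 1].
Hence T = [2, 1] ⊗ [1, -2] ⊗ [-3, 2, 2] + [1, -2] ⊗ [1, -3] ⊗ [1, -3, 1], so rank(T) ≤ 2.
These bounds meet, so rank(T) = 2.

rank(T) = 2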